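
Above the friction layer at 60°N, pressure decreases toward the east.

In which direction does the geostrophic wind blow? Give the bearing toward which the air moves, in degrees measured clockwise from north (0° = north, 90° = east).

The pressure-gradient force points toward the east (bearing 090°).
Geostrophic balance: in the Northern Hemisphere the Coriolis force deflects motion to the right, so the geostrophic wind blows 90° to the right of the pressure-gradient force (low pressure on the left).
Rotating 090° by 90° clockwise gives 180° — the wind blows toward the south.

180°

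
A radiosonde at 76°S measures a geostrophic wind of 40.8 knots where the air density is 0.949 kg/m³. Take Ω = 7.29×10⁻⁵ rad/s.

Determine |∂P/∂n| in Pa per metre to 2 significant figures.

Coriolis parameter at 76°S:
f = 2Ω sin φ = 2 × 7.29×10⁻⁵ × sin 76° = 1.41×10⁻⁴ s⁻¹
Wind speed in SI: 40.8 knots = 21.0 m/s
Geostrophic balance rearranged: |∂P/∂n| = f ρ V_g
|∂P/∂n| = 1.41×10⁻⁴ × 0.949 × 21.0 = 2.82×10⁻³ Pa/m

2.8×10⁻³ Pa/m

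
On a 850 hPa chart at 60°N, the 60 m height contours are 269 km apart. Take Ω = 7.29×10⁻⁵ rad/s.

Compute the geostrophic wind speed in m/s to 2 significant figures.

17 m/s

Coriolis parameter at 60°N:
f = 2Ω sin φ = 2 × 7.29×10⁻⁵ × sin 60° = 1.26×10⁻⁴ s⁻¹
Height gradient: |∂Z/∂n| = 60 m / 269000 m = 2.23×10⁻⁴
On a pressure surface, geostrophic balance gives V_g = (g/f)|∂Z/∂n|:
V_g = 9.81 × 2.23×10⁻⁴ / 1.26×10⁻⁴ = 17.3 m/s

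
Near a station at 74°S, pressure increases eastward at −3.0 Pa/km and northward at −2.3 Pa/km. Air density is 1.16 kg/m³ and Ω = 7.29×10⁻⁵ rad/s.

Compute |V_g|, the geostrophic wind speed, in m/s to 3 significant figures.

23.3 m/s

Coriolis parameter at 74°S:
f = 2Ω sin φ = 2 × 7.29×10⁻⁵ × sin 74° = 1.40×10⁻⁴ s⁻¹
In the Southern Hemisphere f is negative: f = −1.40×10⁻⁴ s⁻¹.
Component geostrophic relations (x east, y north):
u_g = −(1/(fρ)) ∂P/∂y,  v_g = (1/(fρ)) ∂P/∂x
u_g = −(−2.3×10⁻³)/(−1.40×10⁻⁴ × 1.16) = −14.1 m/s;  v_g = (−3.0×10⁻³)/(−1.40×10⁻⁴ × 1.16) = 18.5 m/s
|V_g| = √(u_g² + v_g²) = 23.3 m/s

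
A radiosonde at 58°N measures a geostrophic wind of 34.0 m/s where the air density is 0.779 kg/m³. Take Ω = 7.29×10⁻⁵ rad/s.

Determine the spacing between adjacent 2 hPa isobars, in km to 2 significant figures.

61 km

Coriolis parameter at 58°N:
f = 2Ω sin φ = 2 × 7.29×10⁻⁵ × sin 58° = 1.24×10⁻⁴ s⁻¹
Geostrophic balance rearranged: |∂P/∂n| = f ρ V_g
|∂P/∂n| = 1.24×10⁻⁴ × 0.779 × 34.0 = 3.27×10⁻³ Pa/m
Isobar spacing: Δn = ΔP/|∂P/∂n| = 200 Pa / 3.27×10⁻³ Pa/m = 61071 m ≈ 61 km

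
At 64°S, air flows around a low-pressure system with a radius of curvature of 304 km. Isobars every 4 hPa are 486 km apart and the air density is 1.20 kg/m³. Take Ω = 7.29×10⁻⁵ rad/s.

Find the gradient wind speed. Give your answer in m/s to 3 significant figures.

Coriolis parameter at 64°S:
f = 2Ω sin φ = 2 × 7.29×10⁻⁵ × sin 64° = 1.31×10⁻⁴ s⁻¹
Pressure gradient: |∂P/∂n| = 400 Pa / 486000 m = 8.23×10⁻⁴ Pa/m
Geostrophic speed: V_g = |∂P/∂n|/(fρ) = 8.23×10⁻⁴/(1.31×10⁻⁴ × 1.20) = 5.23 m/s
Around a low, centrifugal force acts outward with Coriolis, so pressure-gradient force balances both:
(1/ρ)|∂P/∂n| = fV + V²/R  →  V² + fR·V − fR·V_g = 0
With fR = 1.31×10⁻⁴ × 304×10³ m = 39.8 m/s:
V = [−fR + √((fR)² + 4 fR V_g)]/2 = [−39.8 + √(39.8² + 4×39.8×5.23)]/2 = 4.68 m/s
Subgeostrophic (V < V_g = 5.23 m/s), as expected around a low.

4.68 m/s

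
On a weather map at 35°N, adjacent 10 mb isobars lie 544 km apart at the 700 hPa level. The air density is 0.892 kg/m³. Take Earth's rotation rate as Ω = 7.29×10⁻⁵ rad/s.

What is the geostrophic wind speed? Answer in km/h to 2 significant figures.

Coriolis parameter at 35°N:
f = 2Ω sin φ = 2 × 7.29×10⁻⁵ × sin 35° = 8.36×10⁻⁵ s⁻¹
Pressure gradient: |∂P/∂n| = 1000 Pa / 544000 m = 1.84×10⁻³ Pa/m
Geostrophic balance (pressure-gradient force = Coriolis force):
V_g = (1/(fρ)) |∂P/∂n| = 1.84×10⁻³ / (8.36×10⁻⁵ × 0.892) = 24.6 m/s
Converting: 24.6 m/s × 3.6 = 89 km/h

89 km/h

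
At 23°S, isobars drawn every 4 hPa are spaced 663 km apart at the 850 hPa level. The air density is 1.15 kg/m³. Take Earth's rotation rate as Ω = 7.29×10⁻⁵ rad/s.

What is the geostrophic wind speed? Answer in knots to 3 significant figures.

Coriolis parameter at 23°S:
f = 2Ω sin φ = 2 × 7.29×10⁻⁵ × sin 23° = 5.70×10⁻⁵ s⁻¹
Pressure gradient: |∂P/∂n| = 400 Pa / 663000 m = 6.03×10⁻⁴ Pa/m
Geostrophic balance (pressure-gradient force = Coriolis force):
V_g = (1/(fρ)) |∂P/∂n| = 6.03×10⁻⁴ / (5.70×10⁻⁵ × 1.15) = 9.21 m/s
Converting: 9.21 m/s × 1.944 = 17.9 knots

17.9 knots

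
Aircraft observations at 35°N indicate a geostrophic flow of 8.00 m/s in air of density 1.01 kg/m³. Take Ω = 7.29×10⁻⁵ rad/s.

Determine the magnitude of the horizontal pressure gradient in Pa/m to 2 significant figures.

6.8×10⁻⁴ Pa/m

Coriolis parameter at 35°N:
f = 2Ω sin φ = 2 × 7.29×10⁻⁵ × sin 35° = 8.36×10⁻⁵ s⁻¹
Geostrophic balance rearranged: |∂P/∂n| = f ρ V_g
|∂P/∂n| = 8.36×10⁻⁵ × 1.01 × 8.00 = 6.76×10⁻⁴ Pa/m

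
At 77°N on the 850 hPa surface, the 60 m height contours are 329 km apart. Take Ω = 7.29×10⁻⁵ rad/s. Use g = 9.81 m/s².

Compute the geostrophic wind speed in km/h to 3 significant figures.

Coriolis parameter at 77°N:
f = 2Ω sin φ = 2 × 7.29×10⁻⁵ × sin 77° = 1.42×10⁻⁴ s⁻¹
Height gradient: |∂Z/∂n| = 60 m / 329000 m = 1.82×10⁻⁴
On a pressure surface, geostrophic balance gives V_g = (g/f)|∂Z/∂n|:
V_g = 9.81 × 1.82×10⁻⁴ / 1.42×10⁻⁴ = 12.6 m/s
Converting: 12.6 m/s × 3.6 = 45.3 km/h

45.3 km/h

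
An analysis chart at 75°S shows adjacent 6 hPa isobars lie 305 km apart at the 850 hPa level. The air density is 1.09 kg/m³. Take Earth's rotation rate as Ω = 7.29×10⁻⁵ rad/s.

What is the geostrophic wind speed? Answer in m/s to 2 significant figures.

Coriolis parameter at 75°S:
f = 2Ω sin φ = 2 × 7.29×10⁻⁵ × sin 75° = 1.41×10⁻⁴ s⁻¹
Pressure gradient: |∂P/∂n| = 600 Pa / 305000 m = 1.97×10⁻³ Pa/m
Geostrophic balance (pressure-gradient force = Coriolis force):
V_g = (1/(fρ)) |∂P/∂n| = 1.97×10⁻³ / (1.41×10⁻⁴ × 1.09) = 12.8 m/s

13 m/s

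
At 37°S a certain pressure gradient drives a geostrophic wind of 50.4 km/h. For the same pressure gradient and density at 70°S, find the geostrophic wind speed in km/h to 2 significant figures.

32 km/h

With the same pressure gradient and density, V_g ∝ 1/f ∝ 1/sin φ.
V₂ = V₁ · sin φ₁ / sin φ₂ = 50.4 × sin 37° / sin 70°
V₂ = 50.4 × 0.6018/0.9397 = 32 km/h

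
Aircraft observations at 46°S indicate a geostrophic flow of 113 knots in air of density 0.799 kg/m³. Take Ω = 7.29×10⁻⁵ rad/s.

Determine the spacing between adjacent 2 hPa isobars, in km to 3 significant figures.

41.1 km

Coriolis parameter at 46°S:
f = 2Ω sin φ = 2 × 7.29×10⁻⁵ × sin 46° = 1.05×10⁻⁴ s⁻¹
Wind speed in SI: 113 knots = 58.1 m/s
Geostrophic balance rearranged: |∂P/∂n| = f ρ V_g
|∂P/∂n| = 1.05×10⁻⁴ × 0.799 × 58.1 = 4.87×10⁻³ Pa/m
Isobar spacing: Δn = ΔP/|∂P/∂n| = 200 Pa / 4.87×10⁻³ Pa/m = 41056 m ≈ 41.1 km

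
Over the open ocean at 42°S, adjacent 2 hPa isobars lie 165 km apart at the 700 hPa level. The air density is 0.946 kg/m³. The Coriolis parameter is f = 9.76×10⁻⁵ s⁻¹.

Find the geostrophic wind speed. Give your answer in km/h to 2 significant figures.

Pressure gradient: |∂P/∂n| = 200 Pa / 165000 m = 1.21×10⁻³ Pa/m
Geostrophic balance (pressure-gradient force = Coriolis force):
V_g = (1/(fρ)) |∂P/∂n| = 1.21×10⁻³ / (9.76×10⁻⁵ × 0.946) = 13.1 m/s
Converting: 13.1 m/s × 3.6 = 47 km/h

47 km/h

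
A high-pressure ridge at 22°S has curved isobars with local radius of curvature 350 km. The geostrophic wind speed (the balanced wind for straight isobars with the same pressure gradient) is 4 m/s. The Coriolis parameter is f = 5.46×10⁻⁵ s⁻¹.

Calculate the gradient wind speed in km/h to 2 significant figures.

21 km/h

Around a high, pressure-gradient force acts outward with centrifugal, so Coriolis balances both:
fV = (1/ρ)|∂P/∂n| + V²/R  →  V² − fR·V + fR·V_g = 0
With fR = 5.46×10⁻⁵ × 350×10³ m = 19.1 m/s:
V = [fR − √((fR)² − 4 fR V_g)]/2 = [19.1 − √(19.1² − 4×19.1×4)]/2 = 5.7 m/s
Supergeostrophic (V > V_g = 4 m/s), as expected around a high.
Converting: 5.7 m/s × 3.6 = 21 km/h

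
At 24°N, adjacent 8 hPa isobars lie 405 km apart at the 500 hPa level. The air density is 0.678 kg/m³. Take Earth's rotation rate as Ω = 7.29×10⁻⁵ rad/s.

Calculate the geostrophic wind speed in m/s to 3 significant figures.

49.1 m/s

Coriolis parameter at 24°N:
f = 2Ω sin φ = 2 × 7.29×10⁻⁵ × sin 24° = 5.93×10⁻⁵ s⁻¹
Pressure gradient: |∂P/∂n| = 800 Pa / 405000 m = 1.98×10⁻³ Pa/m
Geostrophic balance (pressure-gradient force = Coriolis force):
V_g = (1/(fρ)) |∂P/∂n| = 1.98×10⁻³ / (5.93×10⁻⁵ × 0.678) = 49.1 m/s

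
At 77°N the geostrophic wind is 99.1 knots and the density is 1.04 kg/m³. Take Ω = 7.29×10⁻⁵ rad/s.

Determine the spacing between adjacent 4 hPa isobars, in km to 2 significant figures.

53 km

Coriolis parameter at 77°N:
f = 2Ω sin φ = 2 × 7.29×10⁻⁵ × sin 77° = 1.42×10⁻⁴ s⁻¹
Wind speed in SI: 99.1 knots = 51.0 m/s
Geostrophic balance rearranged: |∂P/∂n| = f ρ V_g
|∂P/∂n| = 1.42×10⁻⁴ × 1.04 × 51.0 = 7.53×10⁻³ Pa/m
Isobar spacing: Δn = ΔP/|∂P/∂n| = 400 Pa / 7.53×10⁻³ Pa/m = 53105 m ≈ 53 km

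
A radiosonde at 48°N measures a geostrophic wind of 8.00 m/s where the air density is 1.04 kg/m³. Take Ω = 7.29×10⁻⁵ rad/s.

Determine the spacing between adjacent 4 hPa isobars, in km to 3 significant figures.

Coriolis parameter at 48°N:
f = 2Ω sin φ = 2 × 7.29×10⁻⁵ × sin 48° = 1.08×10⁻⁴ s⁻¹
Geostrophic balance rearranged: |∂P/∂n| = f ρ V_g
|∂P/∂n| = 1.08×10⁻⁴ × 1.04 × 8.00 = 9.01×10⁻⁴ Pa/m
Isobar spacing: Δn = ΔP/|∂P/∂n| = 400 Pa / 9.01×10⁻⁴ Pa/m = 443717 m ≈ 444 km

444 km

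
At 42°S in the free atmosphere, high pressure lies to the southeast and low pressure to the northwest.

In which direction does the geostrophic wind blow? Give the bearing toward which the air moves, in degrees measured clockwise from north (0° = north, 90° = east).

225°

The pressure-gradient force points toward the northwest (bearing 315°).
Geostrophic balance: in the Southern Hemisphere the Coriolis force deflects motion to the left, so the geostrophic wind blows 90° to the left of the pressure-gradient force (low pressure on the right).
Rotating 315° by 90° counterclockwise gives 225° — the wind blows toward the southwest.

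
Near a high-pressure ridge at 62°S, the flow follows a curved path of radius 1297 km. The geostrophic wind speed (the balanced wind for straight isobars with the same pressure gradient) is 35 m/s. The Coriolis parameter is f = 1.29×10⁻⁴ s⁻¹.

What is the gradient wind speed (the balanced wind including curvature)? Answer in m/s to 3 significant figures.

Around a high, pressure-gradient force acts outward with centrifugal, so Coriolis balances both:
fV = (1/ρ)|∂P/∂n| + V²/R  →  V² − fR·V + fR·V_g = 0
With fR = 1.29×10⁻⁴ × 1297×10³ m = 167 m/s:
V = [fR − √((fR)² − 4 fR V_g)]/2 = [167 − √(167² − 4×167×35)]/2 = 49.9 m/s
Supergeostrophic (V > V_g = 35 m/s), as expected around a high.

49.9 m/s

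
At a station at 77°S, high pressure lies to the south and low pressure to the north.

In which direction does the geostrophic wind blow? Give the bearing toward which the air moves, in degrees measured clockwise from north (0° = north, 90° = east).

270°

The pressure-gradient force points toward the north (bearing 000°).
Geostrophic balance: in the Southern Hemisphere the Coriolis force deflects motion to the left, so the geostrophic wind blows 90° to the left of the pressure-gradient force (low pressure on the right).
Rotating 000° by 90° counterclockwise gives 270° — the wind blows toward the west.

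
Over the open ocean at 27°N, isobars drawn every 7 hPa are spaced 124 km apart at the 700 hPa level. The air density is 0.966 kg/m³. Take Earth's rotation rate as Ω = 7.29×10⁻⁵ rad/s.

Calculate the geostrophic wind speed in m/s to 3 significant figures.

Coriolis parameter at 27°N:
f = 2Ω sin φ = 2 × 7.29×10⁻⁵ × sin 27° = 6.62×10⁻⁵ s⁻¹
Pressure gradient: |∂P/∂n| = 700 Pa / 124000 m = 5.65×10⁻³ Pa/m
Geostrophic balance (pressure-gradient force = Coriolis force):
V_g = (1/(fρ)) |∂P/∂n| = 5.65×10⁻³ / (6.62×10⁻⁵ × 0.966) = 88.3 m/s

88.3 m/s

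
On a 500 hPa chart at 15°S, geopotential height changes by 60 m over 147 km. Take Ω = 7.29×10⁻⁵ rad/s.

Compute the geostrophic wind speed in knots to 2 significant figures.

210 knots

Coriolis parameter at 15°S:
f = 2Ω sin φ = 2 × 7.29×10⁻⁵ × sin 15° = 3.77×10⁻⁵ s⁻¹
Height gradient: |∂Z/∂n| = 60 m / 147000 m = 4.08×10⁻⁴
On a pressure surface, geostrophic balance gives V_g = (g/f)|∂Z/∂n|:
V_g = 9.81 × 4.08×10⁻⁴ / 3.77×10⁻⁵ = 106 m/s
Converting: 106 m/s × 1.944 = 210 knots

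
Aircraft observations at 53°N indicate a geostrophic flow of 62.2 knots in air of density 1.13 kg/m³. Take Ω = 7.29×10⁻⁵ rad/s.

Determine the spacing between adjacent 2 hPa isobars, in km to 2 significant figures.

48 km

Coriolis parameter at 53°N:
f = 2Ω sin φ = 2 × 7.29×10⁻⁵ × sin 53° = 1.16×10⁻⁴ s⁻¹
Wind speed in SI: 62.2 knots = 32.0 m/s
Geostrophic balance rearranged: |∂P/∂n| = f ρ V_g
|∂P/∂n| = 1.16×10⁻⁴ × 1.13 × 32.0 = 4.21×10⁻³ Pa/m
Isobar spacing: Δn = ΔP/|∂P/∂n| = 200 Pa / 4.21×10⁻³ Pa/m = 47503 m ≈ 48 km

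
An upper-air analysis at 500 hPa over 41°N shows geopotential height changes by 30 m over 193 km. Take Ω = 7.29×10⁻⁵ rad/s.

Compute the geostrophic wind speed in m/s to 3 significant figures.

Coriolis parameter at 41°N:
f = 2Ω sin φ = 2 × 7.29×10⁻⁵ × sin 41° = 9.57×10⁻⁵ s⁻¹
Height gradient: |∂Z/∂n| = 30 m / 193000 m = 1.55×10⁻⁴
On a pressure surface, geostrophic balance gives V_g = (g/f)|∂Z/∂n|:
V_g = 9.81 × 1.55×10⁻⁴ / 9.57×10⁻⁵ = 15.9 m/s

15.9 m/s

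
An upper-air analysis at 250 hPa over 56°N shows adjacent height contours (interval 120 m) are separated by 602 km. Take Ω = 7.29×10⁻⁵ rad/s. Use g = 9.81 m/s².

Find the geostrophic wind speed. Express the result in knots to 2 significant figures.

Coriolis parameter at 56°N:
f = 2Ω sin φ = 2 × 7.29×10⁻⁵ × sin 56° = 1.21×10⁻⁴ s⁻¹
Height gradient: |∂Z/∂n| = 120 m / 602000 m = 1.99×10⁻⁴
On a pressure surface, geostrophic balance gives V_g = (g/f)|∂Z/∂n|:
V_g = 9.81 × 1.99×10⁻⁴ / 1.21×10⁻⁴ = 16.2 m/s
Converting: 16.2 m/s × 1.944 = 31 knots

31 knots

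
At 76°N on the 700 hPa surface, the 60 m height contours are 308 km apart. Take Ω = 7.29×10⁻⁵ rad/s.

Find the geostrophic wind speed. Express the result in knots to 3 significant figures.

Coriolis parameter at 76°N:
f = 2Ω sin φ = 2 × 7.29×10⁻⁵ × sin 76° = 1.41×10⁻⁴ s⁻¹
Height gradient: |∂Z/∂n| = 60 m / 308000 m = 1.95×10⁻⁴
On a pressure surface, geostrophic balance gives V_g = (g/f)|∂Z/∂n|:
V_g = 9.81 × 1.95×10⁻⁴ / 1.41×10⁻⁴ = 13.5 m/s
Converting: 13.5 m/s × 1.944 = 26.3 knots

26.3 knots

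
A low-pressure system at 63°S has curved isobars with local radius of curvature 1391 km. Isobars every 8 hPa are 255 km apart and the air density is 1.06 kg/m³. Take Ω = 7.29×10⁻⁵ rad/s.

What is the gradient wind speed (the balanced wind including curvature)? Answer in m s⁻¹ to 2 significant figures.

Coriolis parameter at 63°S:
f = 2Ω sin φ = 2 × 7.29×10⁻⁵ × sin 63° = 1.30×10⁻⁴ s⁻¹
Pressure gradient: |∂P/∂n| = 800 Pa / 255000 m = 3.14×10⁻³ Pa/m
Geostrophic speed: V_g = |∂P/∂n|/(fρ) = 3.14×10⁻³/(1.30×10⁻⁴ × 1.06) = 22.8 m/s
Around a low, centrifugal force acts outward with Coriolis, so pressure-gradient force balances both:
(1/ρ)|∂P/∂n| = fV + V²/R  →  V² + fR·V − fR·V_g = 0
With fR = 1.30×10⁻⁴ × 1391×10³ m = 181 m/s:
V = [−fR + √((fR)² + 4 fR V_g)]/2 = [−181 + √(181² + 4×181×22.8)]/2 = 20.5 m/s
Subgeostrophic (V < V_g = 22.8 m/s), as expected around a low.

20 m s⁻¹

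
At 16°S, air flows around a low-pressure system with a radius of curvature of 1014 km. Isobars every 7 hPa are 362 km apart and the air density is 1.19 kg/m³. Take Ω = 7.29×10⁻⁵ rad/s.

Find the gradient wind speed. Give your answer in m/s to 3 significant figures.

25.0 m/s

Coriolis parameter at 16°S:
f = 2Ω sin φ = 2 × 7.29×10⁻⁵ × sin 16° = 4.02×10⁻⁵ s⁻¹
Pressure gradient: |∂P/∂n| = 700 Pa / 362000 m = 1.93×10⁻³ Pa/m
Geostrophic speed: V_g = |∂P/∂n|/(fρ) = 1.93×10⁻³/(4.02×10⁻⁵ × 1.19) = 40.4 m/s
Around a low, centrifugal force acts outward with Coriolis, so pressure-gradient force balances both:
(1/ρ)|∂P/∂n| = fV + V²/R  →  V² + fR·V − fR·V_g = 0
With fR = 4.02×10⁻⁵ × 1014×10³ m = 40.8 m/s:
V = [−fR + √((fR)² + 4 fR V_g)]/2 = [−40.8 + √(40.8² + 4×40.8×40.4)]/2 = 25 m/s
Subgeostrophic (V < V_g = 40.4 m/s), as expected around a low.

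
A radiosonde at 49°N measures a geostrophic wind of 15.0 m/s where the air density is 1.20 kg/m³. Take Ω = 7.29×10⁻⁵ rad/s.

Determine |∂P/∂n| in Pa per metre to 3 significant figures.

1.98×10⁻³ Pa/m

Coriolis parameter at 49°N:
f = 2Ω sin φ = 2 × 7.29×10⁻⁵ × sin 49° = 1.10×10⁻⁴ s⁻¹
Geostrophic balance rearranged: |∂P/∂n| = f ρ V_g
|∂P/∂n| = 1.10×10⁻⁴ × 1.20 × 15.0 = 1.98×10⁻³ Pa/m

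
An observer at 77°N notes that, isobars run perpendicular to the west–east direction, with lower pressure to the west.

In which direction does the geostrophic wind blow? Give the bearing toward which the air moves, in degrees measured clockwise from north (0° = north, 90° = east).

The pressure-gradient force points toward the west (bearing 270°).
Geostrophic balance: in the Northern Hemisphere the Coriolis force deflects motion to the right, so the geostrophic wind blows 90° to the right of the pressure-gradient force (low pressure on the left).
Rotating 270° by 90° clockwise gives 000° — the wind blows toward the north.

000°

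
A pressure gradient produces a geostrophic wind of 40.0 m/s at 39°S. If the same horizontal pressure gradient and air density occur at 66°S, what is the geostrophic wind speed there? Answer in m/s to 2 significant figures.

28 m/s

With the same pressure gradient and density, V_g ∝ 1/f ∝ 1/sin φ.
V₂ = V₁ · sin φ₁ / sin φ₂ = 40.0 × sin 39° / sin 66°
V₂ = 40.0 × 0.6293/0.9135 = 28 m/s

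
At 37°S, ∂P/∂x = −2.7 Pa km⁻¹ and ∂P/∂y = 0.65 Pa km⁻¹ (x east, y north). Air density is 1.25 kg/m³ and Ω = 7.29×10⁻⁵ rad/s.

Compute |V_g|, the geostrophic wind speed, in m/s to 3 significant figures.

Coriolis parameter at 37°S:
f = 2Ω sin φ = 2 × 7.29×10⁻⁵ × sin 37° = 8.77×10⁻⁵ s⁻¹
In the Southern Hemisphere f is negative: f = −8.77×10⁻⁵ s⁻¹.
Component geostrophic relations (x east, y north):
u_g = −(1/(fρ)) ∂P/∂y,  v_g = (1/(fρ)) ∂P/∂x
u_g = −(0.65×10⁻³)/(−8.77×10⁻⁵ × 1.25) = 5.93 m/s;  v_g = (−2.7×10⁻³)/(−8.77×10⁻⁵ × 1.25) = 24.6 m/s
|V_g| = √(u_g² + v_g²) = 25.3 m/s

25.3 m/s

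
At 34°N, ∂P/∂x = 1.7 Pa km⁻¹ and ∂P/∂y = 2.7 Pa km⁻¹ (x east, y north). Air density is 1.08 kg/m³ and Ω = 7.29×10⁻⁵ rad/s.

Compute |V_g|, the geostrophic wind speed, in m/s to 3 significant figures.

Coriolis parameter at 34°N:
f = 2Ω sin φ = 2 × 7.29×10⁻⁵ × sin 34° = 8.15×10⁻⁵ s⁻¹
Component geostrophic relations (x east, y north):
u_g = −(1/(fρ)) ∂P/∂y,  v_g = (1/(fρ)) ∂P/∂x
u_g = −(2.7×10⁻³)/(8.15×10⁻⁵ × 1.08) = −30.7 m/s;  v_g = (1.7×10⁻³)/(8.15×10⁻⁵ × 1.08) = 19.3 m/s
|V_g| = √(u_g² + v_g²) = 36.2 m/s

36.2 m/s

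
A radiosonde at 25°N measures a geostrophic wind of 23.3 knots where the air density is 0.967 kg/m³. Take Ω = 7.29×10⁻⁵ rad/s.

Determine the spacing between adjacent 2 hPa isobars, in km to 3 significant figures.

Coriolis parameter at 25°N:
f = 2Ω sin φ = 2 × 7.29×10⁻⁵ × sin 25° = 6.16×10⁻⁵ s⁻¹
Wind speed in SI: 23.3 knots = 12.0 m/s
Geostrophic balance rearranged: |∂P/∂n| = f ρ V_g
|∂P/∂n| = 6.16×10⁻⁵ × 0.967 × 12.0 = 7.14×10⁻⁴ Pa/m
Isobar spacing: Δn = ΔP/|∂P/∂n| = 200 Pa / 7.14×10⁻⁴ Pa/m = 280029 m ≈ 280 km

280 km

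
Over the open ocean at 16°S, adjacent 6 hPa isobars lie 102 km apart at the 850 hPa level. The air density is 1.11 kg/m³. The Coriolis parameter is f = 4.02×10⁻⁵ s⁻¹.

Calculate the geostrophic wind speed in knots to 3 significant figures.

Pressure gradient: |∂P/∂n| = 600 Pa / 102000 m = 5.88×10⁻³ Pa/m
Geostrophic balance (pressure-gradient force = Coriolis force):
V_g = (1/(fρ)) |∂P/∂n| = 5.88×10⁻³ / (4.02×10⁻⁵ × 1.11) = 132 m/s
Converting: 132 m/s × 1.944 = 256 knots

256 knots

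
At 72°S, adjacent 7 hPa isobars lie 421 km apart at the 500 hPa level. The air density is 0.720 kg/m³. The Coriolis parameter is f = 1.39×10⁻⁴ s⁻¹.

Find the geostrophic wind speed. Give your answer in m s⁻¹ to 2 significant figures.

Pressure gradient: |∂P/∂n| = 700 Pa / 421000 m = 1.66×10⁻³ Pa/m
Geostrophic balance (pressure-gradient force = Coriolis force):
V_g = (1/(fρ)) |∂P/∂n| = 1.66×10⁻³ / (1.39×10⁻⁴ × 0.720) = 16.6 m/s

17 m s⁻¹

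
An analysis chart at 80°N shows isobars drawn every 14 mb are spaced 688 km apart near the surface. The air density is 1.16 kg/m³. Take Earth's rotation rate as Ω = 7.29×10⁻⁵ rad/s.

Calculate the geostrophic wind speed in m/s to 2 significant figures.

Coriolis parameter at 80°N:
f = 2Ω sin φ = 2 × 7.29×10⁻⁵ × sin 80° = 1.44×10⁻⁴ s⁻¹
Pressure gradient: |∂P/∂n| = 1400 Pa / 688000 m = 2.03×10⁻³ Pa/m
Geostrophic balance (pressure-gradient force = Coriolis force):
V_g = (1/(fρ)) |∂P/∂n| = 2.03×10⁻³ / (1.44×10⁻⁴ × 1.16) = 12.2 m/s

12 m/s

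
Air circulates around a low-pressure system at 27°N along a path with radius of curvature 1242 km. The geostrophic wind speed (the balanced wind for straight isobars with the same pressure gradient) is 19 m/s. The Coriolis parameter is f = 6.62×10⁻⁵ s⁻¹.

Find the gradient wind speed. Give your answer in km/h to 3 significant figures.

57.3 km/h

Around a low, centrifugal force acts outward with Coriolis, so pressure-gradient force balances both:
(1/ρ)|∂P/∂n| = fV + V²/R  →  V² + fR·V − fR·V_g = 0
With fR = 6.62×10⁻⁵ × 1242×10³ m = 82.2 m/s:
V = [−fR + √((fR)² + 4 fR V_g)]/2 = [−82.2 + √(82.2² + 4×82.2×19)]/2 = 15.9 m/s
Subgeostrophic (V < V_g = 19 m/s), as expected around a low.
Converting: 15.9 m/s × 3.6 = 57.3 km/h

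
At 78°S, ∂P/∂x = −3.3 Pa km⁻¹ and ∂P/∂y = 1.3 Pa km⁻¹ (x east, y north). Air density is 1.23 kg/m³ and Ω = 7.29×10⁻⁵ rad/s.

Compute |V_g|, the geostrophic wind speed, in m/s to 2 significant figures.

Coriolis parameter at 78°S:
f = 2Ω sin φ = 2 × 7.29×10⁻⁵ × sin 78° = 1.43×10⁻⁴ s⁻¹
In the Southern Hemisphere f is negative: f = −1.43×10⁻⁴ s⁻¹.
Component geostrophic relations (x east, y north):
u_g = −(1/(fρ)) ∂P/∂y,  v_g = (1/(fρ)) ∂P/∂x
u_g = −(1.3×10⁻³)/(−1.43×10⁻⁴ × 1.23) = 7.41 m/s;  v_g = (−3.3×10⁻³)/(−1.43×10⁻⁴ × 1.23) = 18.8 m/s
|V_g| = √(u_g² + v_g²) = 20.2 m/s

20 m/s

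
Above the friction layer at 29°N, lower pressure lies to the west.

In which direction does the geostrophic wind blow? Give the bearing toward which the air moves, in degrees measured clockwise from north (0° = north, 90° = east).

000°

The pressure-gradient force points toward the west (bearing 270°).
Geostrophic balance: in the Northern Hemisphere the Coriolis force deflects motion to the right, so the geostrophic wind blows 90° to the right of the pressure-gradient force (low pressure on the left).
Rotating 270° by 90° clockwise gives 000° — the wind blows toward the north.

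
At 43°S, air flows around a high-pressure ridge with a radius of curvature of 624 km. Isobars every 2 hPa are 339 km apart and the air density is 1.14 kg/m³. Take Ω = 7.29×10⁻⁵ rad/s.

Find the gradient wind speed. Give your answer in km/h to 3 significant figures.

20.6 km/h

Coriolis parameter at 43°S:
f = 2Ω sin φ = 2 × 7.29×10⁻⁵ × sin 43° = 9.94×10⁻⁵ s⁻¹
Pressure gradient: |∂P/∂n| = 200 Pa / 339000 m = 5.90×10⁻⁴ Pa/m
Geostrophic speed: V_g = |∂P/∂n|/(fρ) = 5.90×10⁻⁴/(9.94×10⁻⁵ × 1.14) = 5.20 m/s
Around a high, pressure-gradient force acts outward with centrifugal, so Coriolis balances both:
fV = (1/ρ)|∂P/∂n| + V²/R  →  V² − fR·V + fR·V_g = 0
With fR = 9.94×10⁻⁵ × 624×10³ m = 62.0 m/s:
V = [fR − √((fR)² − 4 fR V_g)]/2 = [62.0 − √(62.0² − 4×62.0×5.2)]/2 = 5.73 m/s
Supergeostrophic (V > V_g = 5.2 m/s), as expected around a high.
Converting: 5.73 m/s × 3.6 = 20.6 km/h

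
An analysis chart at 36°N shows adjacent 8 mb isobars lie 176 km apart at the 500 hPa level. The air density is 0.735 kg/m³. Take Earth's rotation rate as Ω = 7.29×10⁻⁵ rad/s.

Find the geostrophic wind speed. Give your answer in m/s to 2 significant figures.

Coriolis parameter at 36°N:
f = 2Ω sin φ = 2 × 7.29×10⁻⁵ × sin 36° = 8.57×10⁻⁵ s⁻¹
Pressure gradient: |∂P/∂n| = 800 Pa / 176000 m = 4.55×10⁻³ Pa/m
Geostrophic balance (pressure-gradient force = Coriolis force):
V_g = (1/(fρ)) |∂P/∂n| = 4.55×10⁻³ / (8.57×10⁻⁵ × 0.735) = 72.2 m/s

72 m/s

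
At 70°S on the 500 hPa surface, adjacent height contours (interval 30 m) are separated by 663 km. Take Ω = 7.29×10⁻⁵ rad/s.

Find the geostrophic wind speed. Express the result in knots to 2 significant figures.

6.3 knots

Coriolis parameter at 70°S:
f = 2Ω sin φ = 2 × 7.29×10⁻⁵ × sin 70° = 1.37×10⁻⁴ s⁻¹
Height gradient: |∂Z/∂n| = 30 m / 663000 m = 4.52×10⁻⁵
On a pressure surface, geostrophic balance gives V_g = (g/f)|∂Z/∂n|:
V_g = 9.81 × 4.52×10⁻⁵ / 1.37×10⁻⁴ = 3.24 m/s
Converting: 3.24 m/s × 1.944 = 6.3 knots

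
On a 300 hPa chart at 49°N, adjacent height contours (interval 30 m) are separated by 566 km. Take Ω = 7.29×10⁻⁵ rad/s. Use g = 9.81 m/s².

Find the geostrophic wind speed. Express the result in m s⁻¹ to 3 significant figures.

4.73 m s⁻¹

Coriolis parameter at 49°N:
f = 2Ω sin φ = 2 × 7.29×10⁻⁵ × sin 49° = 1.10×10⁻⁴ s⁻¹
Height gradient: |∂Z/∂n| = 30 m / 566000 m = 5.30×10⁻⁵
On a pressure surface, geostrophic balance gives V_g = (g/f)|∂Z/∂n|:
V_g = 9.81 × 5.30×10⁻⁵ / 1.10×10⁻⁴ = 4.73 m/s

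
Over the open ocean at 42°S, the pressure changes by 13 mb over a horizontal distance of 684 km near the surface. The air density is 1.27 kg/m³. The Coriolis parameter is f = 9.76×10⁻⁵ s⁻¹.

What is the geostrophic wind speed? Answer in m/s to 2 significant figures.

15 m/s

Pressure gradient: |∂P/∂n| = 1300 Pa / 684000 m = 1.90×10⁻³ Pa/m
Geostrophic balance (pressure-gradient force = Coriolis force):
V_g = (1/(fρ)) |∂P/∂n| = 1.90×10⁻³ / (9.76×10⁻⁵ × 1.27) = 15.3 m/s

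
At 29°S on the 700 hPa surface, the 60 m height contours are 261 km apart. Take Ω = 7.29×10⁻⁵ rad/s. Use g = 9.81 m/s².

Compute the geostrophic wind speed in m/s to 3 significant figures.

Coriolis parameter at 29°S:
f = 2Ω sin φ = 2 × 7.29×10⁻⁵ × sin 29° = 7.07×10⁻⁵ s⁻¹
Height gradient: |∂Z/∂n| = 60 m / 261000 m = 2.30×10⁻⁴
On a pressure surface, geostrophic balance gives V_g = (g/f)|∂Z/∂n|:
V_g = 9.81 × 2.30×10⁻⁴ / 7.07×10⁻⁵ = 31.9 m/s

31.9 m/s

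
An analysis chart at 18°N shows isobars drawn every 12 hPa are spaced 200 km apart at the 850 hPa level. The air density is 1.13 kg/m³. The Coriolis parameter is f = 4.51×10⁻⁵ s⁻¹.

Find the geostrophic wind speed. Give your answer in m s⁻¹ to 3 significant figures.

118 m s⁻¹

Pressure gradient: |∂P/∂n| = 1200 Pa / 200000 m = 6.00×10⁻³ Pa/m
Geostrophic balance (pressure-gradient force = Coriolis force):
V_g = (1/(fρ)) |∂P/∂n| = 6.00×10⁻³ / (4.51×10⁻⁵ × 1.13) = 118 m/s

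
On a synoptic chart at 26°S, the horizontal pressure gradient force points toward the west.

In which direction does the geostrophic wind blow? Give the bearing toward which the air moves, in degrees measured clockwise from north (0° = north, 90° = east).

The pressure-gradient force points toward the west (bearing 270°).
Geostrophic balance: in the Southern Hemisphere the Coriolis force deflects motion to the left, so the geostrophic wind blows 90° to the left of the pressure-gradient force (low pressure on the right).
Rotating 270° by 90° counterclockwise gives 180° — the wind blows toward the south.

180°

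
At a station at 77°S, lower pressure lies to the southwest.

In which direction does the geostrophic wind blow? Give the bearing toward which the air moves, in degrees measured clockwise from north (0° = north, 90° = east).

135°

The pressure-gradient force points toward the southwest (bearing 225°).
Geostrophic balance: in the Southern Hemisphere the Coriolis force deflects motion to the left, so the geostrophic wind blows 90° to the left of the pressure-gradient force (low pressure on the right).
Rotating 225° by 90° counterclockwise gives 135° — the wind blows toward the southeast.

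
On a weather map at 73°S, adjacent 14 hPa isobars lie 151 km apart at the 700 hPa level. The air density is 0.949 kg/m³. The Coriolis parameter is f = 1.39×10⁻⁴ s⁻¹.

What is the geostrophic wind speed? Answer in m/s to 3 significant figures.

Pressure gradient: |∂P/∂n| = 1400 Pa / 151000 m = 9.27×10⁻³ Pa/m
Geostrophic balance (pressure-gradient force = Coriolis force):
V_g = (1/(fρ)) |∂P/∂n| = 9.27×10⁻³ / (1.39×10⁻⁴ × 0.949) = 70.3 m/s

70.3 m/s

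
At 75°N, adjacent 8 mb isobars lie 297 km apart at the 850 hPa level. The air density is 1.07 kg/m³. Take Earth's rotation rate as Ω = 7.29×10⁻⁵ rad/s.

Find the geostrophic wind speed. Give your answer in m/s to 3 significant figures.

Coriolis parameter at 75°N:
f = 2Ω sin φ = 2 × 7.29×10⁻⁵ × sin 75° = 1.41×10⁻⁴ s⁻¹
Pressure gradient: |∂P/∂n| = 800 Pa / 297000 m = 2.69×10⁻³ Pa/m
Geostrophic balance (pressure-gradient force = Coriolis force):
V_g = (1/(fρ)) |∂P/∂n| = 2.69×10⁻³ / (1.41×10⁻⁴ × 1.07) = 17.9 m/s

17.9 m/s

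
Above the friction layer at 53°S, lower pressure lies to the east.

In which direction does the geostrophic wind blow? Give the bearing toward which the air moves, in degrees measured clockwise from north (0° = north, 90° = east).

000°

The pressure-gradient force points toward the east (bearing 090°).
Geostrophic balance: in the Southern Hemisphere the Coriolis force deflects motion to the left, so the geostrophic wind blows 90° to the left of the pressure-gradient force (low pressure on the right).
Rotating 090° by 90° counterclockwise gives 000° — the wind blows toward the north.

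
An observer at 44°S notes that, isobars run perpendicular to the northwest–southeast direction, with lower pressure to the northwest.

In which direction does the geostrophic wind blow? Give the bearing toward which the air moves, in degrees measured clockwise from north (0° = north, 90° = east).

225°

The pressure-gradient force points toward the northwest (bearing 315°).
Geostrophic balance: in the Southern Hemisphere the Coriolis force deflects motion to the left, so the geostrophic wind blows 90° to the left of the pressure-gradient force (low pressure on the right).
Rotating 315° by 90° counterclockwise gives 225° — the wind blows toward the southwest.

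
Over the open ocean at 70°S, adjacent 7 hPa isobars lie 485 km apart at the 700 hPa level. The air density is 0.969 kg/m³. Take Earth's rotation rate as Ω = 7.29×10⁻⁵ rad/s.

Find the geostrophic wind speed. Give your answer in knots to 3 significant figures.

21.1 knots

Coriolis parameter at 70°S:
f = 2Ω sin φ = 2 × 7.29×10⁻⁵ × sin 70° = 1.37×10⁻⁴ s⁻¹
Pressure gradient: |∂P/∂n| = 700 Pa / 485000 m = 1.44×10⁻³ Pa/m
Geostrophic balance (pressure-gradient force = Coriolis force):
V_g = (1/(fρ)) |∂P/∂n| = 1.44×10⁻³ / (1.37×10⁻⁴ × 0.969) = 10.9 m/s
Converting: 10.9 m/s × 1.944 = 21.1 knots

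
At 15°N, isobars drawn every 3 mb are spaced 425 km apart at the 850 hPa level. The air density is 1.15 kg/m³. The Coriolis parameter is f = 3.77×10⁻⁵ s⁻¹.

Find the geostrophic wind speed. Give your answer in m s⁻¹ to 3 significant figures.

Pressure gradient: |∂P/∂n| = 300 Pa / 425000 m = 7.06×10⁻⁴ Pa/m
Geostrophic balance (pressure-gradient force = Coriolis force):
V_g = (1/(fρ)) |∂P/∂n| = 7.06×10⁻⁴ / (3.77×10⁻⁵ × 1.15) = 16.3 m/s

16.3 m s⁻¹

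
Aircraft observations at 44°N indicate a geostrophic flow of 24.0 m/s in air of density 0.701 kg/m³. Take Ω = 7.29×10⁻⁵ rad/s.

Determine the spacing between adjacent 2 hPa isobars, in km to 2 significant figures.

Coriolis parameter at 44°N:
f = 2Ω sin φ = 2 × 7.29×10⁻⁵ × sin 44° = 1.01×10⁻⁴ s⁻¹
Geostrophic balance rearranged: |∂P/∂n| = f ρ V_g
|∂P/∂n| = 1.01×10⁻⁴ × 0.701 × 24.0 = 1.70×10⁻³ Pa/m
Isobar spacing: Δn = ΔP/|∂P/∂n| = 200 Pa / 1.70×10⁻³ Pa/m = 117374 m ≈ 120 km

120 km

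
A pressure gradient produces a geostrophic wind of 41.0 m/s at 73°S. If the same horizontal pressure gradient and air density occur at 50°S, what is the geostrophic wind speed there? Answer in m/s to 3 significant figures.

With the same pressure gradient and density, V_g ∝ 1/f ∝ 1/sin φ.
V₂ = V₁ · sin φ₁ / sin φ₂ = 41.0 × sin 73° / sin 50°
V₂ = 41.0 × 0.9563/0.7660 = 51.2 m/s

51.2 m/s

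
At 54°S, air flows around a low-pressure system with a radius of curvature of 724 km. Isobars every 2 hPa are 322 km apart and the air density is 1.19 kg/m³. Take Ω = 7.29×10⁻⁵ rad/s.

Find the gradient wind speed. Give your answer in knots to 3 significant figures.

Coriolis parameter at 54°S:
f = 2Ω sin φ = 2 × 7.29×10⁻⁵ × sin 54° = 1.18×10⁻⁴ s⁻¹
Pressure gradient: |∂P/∂n| = 200 Pa / 322000 m = 6.21×10⁻⁴ Pa/m
Geostrophic speed: V_g = |∂P/∂n|/(fρ) = 6.21×10⁻⁴/(1.18×10⁻⁴ × 1.19) = 4.42 m/s
Around a low, centrifugal force acts outward with Coriolis, so pressure-gradient force balances both:
(1/ρ)|∂P/∂n| = fV + V²/R  →  V² + fR·V − fR·V_g = 0
With fR = 1.18×10⁻⁴ × 724×10³ m = 85.4 m/s:
V = [−fR + √((fR)² + 4 fR V_g)]/2 = [−85.4 + √(85.4² + 4×85.4×4.42)]/2 = 4.22 m/s
Subgeostrophic (V < V_g = 4.42 m/s), as expected around a low.
Converting: 4.22 m/s × 1.944 = 8.20 knots

8.20 knots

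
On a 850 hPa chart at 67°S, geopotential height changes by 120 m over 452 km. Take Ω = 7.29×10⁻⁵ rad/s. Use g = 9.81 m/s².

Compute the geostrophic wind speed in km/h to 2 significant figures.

70 km/h

Coriolis parameter at 67°S:
f = 2Ω sin φ = 2 × 7.29×10⁻⁵ × sin 67° = 1.34×10⁻⁴ s⁻¹
Height gradient: |∂Z/∂n| = 120 m / 452000 m = 2.65×10⁻⁴
On a pressure surface, geostrophic balance gives V_g = (g/f)|∂Z/∂n|:
V_g = 9.81 × 2.65×10⁻⁴ / 1.34×10⁻⁴ = 19.4 m/s
Converting: 19.4 m/s × 3.6 = 70 km/h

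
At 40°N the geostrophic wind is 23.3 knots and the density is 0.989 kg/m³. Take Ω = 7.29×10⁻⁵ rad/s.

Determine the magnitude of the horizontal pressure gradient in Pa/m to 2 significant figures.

Coriolis parameter at 40°N:
f = 2Ω sin φ = 2 × 7.29×10⁻⁵ × sin 40° = 9.37×10⁻⁵ s⁻¹
Wind speed in SI: 23.3 knots = 12.0 m/s
Geostrophic balance rearranged: |∂P/∂n| = f ρ V_g
|∂P/∂n| = 9.37×10⁻⁵ × 0.989 × 12.0 = 1.11×10⁻³ Pa/m

1.1×10⁻³ Pa/m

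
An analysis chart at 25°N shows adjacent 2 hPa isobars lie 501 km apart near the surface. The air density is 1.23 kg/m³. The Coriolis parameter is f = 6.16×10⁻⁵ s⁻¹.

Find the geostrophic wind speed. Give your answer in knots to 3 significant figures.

10.2 knots

Pressure gradient: |∂P/∂n| = 200 Pa / 501000 m = 3.99×10⁻⁴ Pa/m
Geostrophic balance (pressure-gradient force = Coriolis force):
V_g = (1/(fρ)) |∂P/∂n| = 3.99×10⁻⁴ / (6.16×10⁻⁵ × 1.23) = 5.27 m/s
Converting: 5.27 m/s × 1.944 = 10.2 knots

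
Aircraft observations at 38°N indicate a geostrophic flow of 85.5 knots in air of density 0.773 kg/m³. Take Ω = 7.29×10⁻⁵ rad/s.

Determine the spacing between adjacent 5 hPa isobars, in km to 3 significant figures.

164 km

Coriolis parameter at 38°N:
f = 2Ω sin φ = 2 × 7.29×10⁻⁵ × sin 38° = 8.98×10⁻⁵ s⁻¹
Wind speed in SI: 85.5 knots = 44.0 m/s
Geostrophic balance rearranged: |∂P/∂n| = f ρ V_g
|∂P/∂n| = 8.98×10⁻⁵ × 0.773 × 44.0 = 3.05×10⁻³ Pa/m
Isobar spacing: Δn = ΔP/|∂P/∂n| = 500 Pa / 3.05×10⁻³ Pa/m = 163827 m ≈ 164 km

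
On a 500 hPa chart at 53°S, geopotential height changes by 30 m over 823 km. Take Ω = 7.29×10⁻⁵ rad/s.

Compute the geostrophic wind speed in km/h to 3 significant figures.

11.1 km/h

Coriolis parameter at 53°S:
f = 2Ω sin φ = 2 × 7.29×10⁻⁵ × sin 53° = 1.16×10⁻⁴ s⁻¹
Height gradient: |∂Z/∂n| = 30 m / 823000 m = 3.65×10⁻⁵
On a pressure surface, geostrophic balance gives V_g = (g/f)|∂Z/∂n|:
V_g = 9.81 × 3.65×10⁻⁵ / 1.16×10⁻⁴ = 3.07 m/s
Converting: 3.07 m/s × 3.6 = 11.1 km/h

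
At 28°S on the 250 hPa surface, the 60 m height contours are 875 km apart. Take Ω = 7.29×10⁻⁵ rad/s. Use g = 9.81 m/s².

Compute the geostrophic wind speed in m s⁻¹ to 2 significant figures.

Coriolis parameter at 28°S:
f = 2Ω sin φ = 2 × 7.29×10⁻⁵ × sin 28° = 6.84×10⁻⁵ s⁻¹
Height gradient: |∂Z/∂n| = 60 m / 875000 m = 6.86×10⁻⁵
On a pressure surface, geostrophic balance gives V_g = (g/f)|∂Z/∂n|:
V_g = 9.81 × 6.86×10⁻⁵ / 6.84×10⁻⁵ = 9.83 m/s

9.8 m s⁻¹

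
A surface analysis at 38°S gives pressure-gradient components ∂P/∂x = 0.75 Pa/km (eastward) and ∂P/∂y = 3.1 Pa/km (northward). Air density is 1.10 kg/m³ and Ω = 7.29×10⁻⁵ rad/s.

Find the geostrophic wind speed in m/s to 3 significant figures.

Coriolis parameter at 38°S:
f = 2Ω sin φ = 2 × 7.29×10⁻⁵ × sin 38° = 8.98×10⁻⁵ s⁻¹
In the Southern Hemisphere f is negative: f = −8.98×10⁻⁵ s⁻¹.
Component geostrophic relations (x east, y north):
u_g = −(1/(fρ)) ∂P/∂y,  v_g = (1/(fρ)) ∂P/∂x
u_g = −(3.1×10⁻³)/(−8.98×10⁻⁵ × 1.10) = 31.4 m/s;  v_g = (0.75×10⁻³)/(−8.98×10⁻⁵ × 1.10) = −7.60 m/s
|V_g| = √(u_g² + v_g²) = 32.3 m/s

32.3 m/s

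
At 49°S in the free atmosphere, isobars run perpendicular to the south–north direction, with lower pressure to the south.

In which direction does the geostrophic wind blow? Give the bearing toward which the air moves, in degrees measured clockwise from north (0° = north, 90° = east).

The pressure-gradient force points toward the south (bearing 180°).
Geostrophic balance: in the Southern Hemisphere the Coriolis force deflects motion to the left, so the geostrophic wind blows 90° to the left of the pressure-gradient force (low pressure on the right).
Rotating 180° by 90° counterclockwise gives 090° — the wind blows toward the east.

090°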